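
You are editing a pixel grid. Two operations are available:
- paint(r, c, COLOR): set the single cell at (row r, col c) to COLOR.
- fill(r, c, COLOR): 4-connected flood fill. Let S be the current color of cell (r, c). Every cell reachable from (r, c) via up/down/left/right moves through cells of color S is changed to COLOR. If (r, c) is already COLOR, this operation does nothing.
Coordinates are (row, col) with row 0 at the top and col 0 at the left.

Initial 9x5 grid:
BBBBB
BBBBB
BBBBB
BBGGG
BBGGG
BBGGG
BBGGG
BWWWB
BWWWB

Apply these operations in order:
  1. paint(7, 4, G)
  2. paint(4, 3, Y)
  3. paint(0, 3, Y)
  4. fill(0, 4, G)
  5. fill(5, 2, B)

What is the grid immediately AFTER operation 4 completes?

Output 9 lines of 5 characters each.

After op 1 paint(7,4,G):
BBBBB
BBBBB
BBBBB
BBGGG
BBGGG
BBGGG
BBGGG
BWWWG
BWWWB
After op 2 paint(4,3,Y):
BBBBB
BBBBB
BBBBB
BBGGG
BBGYG
BBGGG
BBGGG
BWWWG
BWWWB
After op 3 paint(0,3,Y):
BBBYB
BBBBB
BBBBB
BBGGG
BBGYG
BBGGG
BBGGG
BWWWG
BWWWB
After op 4 fill(0,4,G) [24 cells changed]:
GGGYG
GGGGG
GGGGG
GGGGG
GGGYG
GGGGG
GGGGG
GWWWG
GWWWB

Answer: GGGYG
GGGGG
GGGGG
GGGGG
GGGYG
GGGGG
GGGGG
GWWWG
GWWWB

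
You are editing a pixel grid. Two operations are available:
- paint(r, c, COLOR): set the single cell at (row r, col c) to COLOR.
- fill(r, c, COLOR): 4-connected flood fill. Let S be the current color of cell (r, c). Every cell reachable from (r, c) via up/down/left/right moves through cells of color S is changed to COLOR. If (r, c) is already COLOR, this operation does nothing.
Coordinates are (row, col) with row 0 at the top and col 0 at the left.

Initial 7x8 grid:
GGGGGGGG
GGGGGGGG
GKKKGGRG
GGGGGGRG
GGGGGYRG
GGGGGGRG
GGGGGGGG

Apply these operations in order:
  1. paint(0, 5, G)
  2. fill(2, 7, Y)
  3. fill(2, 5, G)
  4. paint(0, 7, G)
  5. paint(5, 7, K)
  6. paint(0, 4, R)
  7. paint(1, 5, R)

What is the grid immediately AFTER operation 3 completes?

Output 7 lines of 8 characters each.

Answer: GGGGGGGG
GGGGGGGG
GKKKGGRG
GGGGGGRG
GGGGGGRG
GGGGGGRG
GGGGGGGG

Derivation:
After op 1 paint(0,5,G):
GGGGGGGG
GGGGGGGG
GKKKGGRG
GGGGGGRG
GGGGGYRG
GGGGGGRG
GGGGGGGG
After op 2 fill(2,7,Y) [48 cells changed]:
YYYYYYYY
YYYYYYYY
YKKKYYRY
YYYYYYRY
YYYYYYRY
YYYYYYRY
YYYYYYYY
After op 3 fill(2,5,G) [49 cells changed]:
GGGGGGGG
GGGGGGGG
GKKKGGRG
GGGGGGRG
GGGGGGRG
GGGGGGRG
GGGGGGGG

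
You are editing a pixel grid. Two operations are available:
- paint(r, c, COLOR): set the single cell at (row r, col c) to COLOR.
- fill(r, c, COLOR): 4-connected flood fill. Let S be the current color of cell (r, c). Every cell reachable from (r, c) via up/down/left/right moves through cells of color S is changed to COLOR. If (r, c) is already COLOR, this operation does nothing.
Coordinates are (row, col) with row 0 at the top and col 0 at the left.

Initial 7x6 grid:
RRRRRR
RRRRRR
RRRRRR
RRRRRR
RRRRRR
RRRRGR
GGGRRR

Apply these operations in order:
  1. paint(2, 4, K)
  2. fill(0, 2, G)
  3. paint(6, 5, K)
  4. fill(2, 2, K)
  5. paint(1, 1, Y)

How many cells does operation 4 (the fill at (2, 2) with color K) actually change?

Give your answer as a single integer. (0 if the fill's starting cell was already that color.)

After op 1 paint(2,4,K):
RRRRRR
RRRRRR
RRRRKR
RRRRRR
RRRRRR
RRRRGR
GGGRRR
After op 2 fill(0,2,G) [37 cells changed]:
GGGGGG
GGGGGG
GGGGKG
GGGGGG
GGGGGG
GGGGGG
GGGGGG
After op 3 paint(6,5,K):
GGGGGG
GGGGGG
GGGGKG
GGGGGG
GGGGGG
GGGGGG
GGGGGK
After op 4 fill(2,2,K) [40 cells changed]:
KKKKKK
KKKKKK
KKKKKK
KKKKKK
KKKKKK
KKKKKK
KKKKKK

Answer: 40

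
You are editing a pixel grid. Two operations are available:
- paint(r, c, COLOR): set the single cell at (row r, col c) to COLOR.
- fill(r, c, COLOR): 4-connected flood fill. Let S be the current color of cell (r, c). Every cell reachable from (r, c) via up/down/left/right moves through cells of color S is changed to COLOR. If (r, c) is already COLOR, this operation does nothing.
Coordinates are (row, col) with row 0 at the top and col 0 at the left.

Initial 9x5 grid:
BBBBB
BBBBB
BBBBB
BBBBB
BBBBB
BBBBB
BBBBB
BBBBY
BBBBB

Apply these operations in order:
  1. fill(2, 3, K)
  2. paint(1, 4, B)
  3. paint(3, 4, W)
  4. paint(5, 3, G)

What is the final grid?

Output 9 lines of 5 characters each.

After op 1 fill(2,3,K) [44 cells changed]:
KKKKK
KKKKK
KKKKK
KKKKK
KKKKK
KKKKK
KKKKK
KKKKY
KKKKK
After op 2 paint(1,4,B):
KKKKK
KKKKB
KKKKK
KKKKK
KKKKK
KKKKK
KKKKK
KKKKY
KKKKK
After op 3 paint(3,4,W):
KKKKK
KKKKB
KKKKK
KKKKW
KKKKK
KKKKK
KKKKK
KKKKY
KKKKK
After op 4 paint(5,3,G):
KKKKK
KKKKB
KKKKK
KKKKW
KKKKK
KKKGK
KKKKK
KKKKY
KKKKK

Answer: KKKKK
KKKKB
KKKKK
KKKKW
KKKKK
KKKGK
KKKKK
KKKKY
KKKKK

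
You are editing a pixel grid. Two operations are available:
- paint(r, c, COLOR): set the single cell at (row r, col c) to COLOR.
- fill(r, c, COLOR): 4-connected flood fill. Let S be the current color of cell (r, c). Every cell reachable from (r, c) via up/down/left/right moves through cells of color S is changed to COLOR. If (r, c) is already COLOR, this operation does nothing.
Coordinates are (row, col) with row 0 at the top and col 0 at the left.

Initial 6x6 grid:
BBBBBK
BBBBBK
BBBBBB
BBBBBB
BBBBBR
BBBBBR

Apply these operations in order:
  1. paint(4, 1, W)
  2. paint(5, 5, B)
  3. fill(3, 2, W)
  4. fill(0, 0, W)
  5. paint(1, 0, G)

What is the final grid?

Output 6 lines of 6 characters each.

Answer: WWWWWK
GWWWWK
WWWWWW
WWWWWW
WWWWWR
WWWWWW

Derivation:
After op 1 paint(4,1,W):
BBBBBK
BBBBBK
BBBBBB
BBBBBB
BWBBBR
BBBBBR
After op 2 paint(5,5,B):
BBBBBK
BBBBBK
BBBBBB
BBBBBB
BWBBBR
BBBBBB
After op 3 fill(3,2,W) [32 cells changed]:
WWWWWK
WWWWWK
WWWWWW
WWWWWW
WWWWWR
WWWWWW
After op 4 fill(0,0,W) [0 cells changed]:
WWWWWK
WWWWWK
WWWWWW
WWWWWW
WWWWWR
WWWWWW
After op 5 paint(1,0,G):
WWWWWK
GWWWWK
WWWWWW
WWWWWW
WWWWWR
WWWWWW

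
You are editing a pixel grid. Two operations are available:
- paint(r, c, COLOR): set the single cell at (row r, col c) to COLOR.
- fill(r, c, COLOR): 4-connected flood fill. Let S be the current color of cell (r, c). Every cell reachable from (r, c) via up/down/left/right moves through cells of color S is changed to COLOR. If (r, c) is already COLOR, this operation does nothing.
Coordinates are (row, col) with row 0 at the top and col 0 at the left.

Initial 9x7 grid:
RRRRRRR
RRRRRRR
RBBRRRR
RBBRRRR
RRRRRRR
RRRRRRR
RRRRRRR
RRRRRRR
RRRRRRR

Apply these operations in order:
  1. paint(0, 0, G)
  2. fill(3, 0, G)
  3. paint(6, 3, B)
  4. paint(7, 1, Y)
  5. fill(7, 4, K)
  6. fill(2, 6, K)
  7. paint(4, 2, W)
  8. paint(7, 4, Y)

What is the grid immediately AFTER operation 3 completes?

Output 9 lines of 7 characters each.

Answer: GGGGGGG
GGGGGGG
GBBGGGG
GBBGGGG
GGGGGGG
GGGGGGG
GGGBGGG
GGGGGGG
GGGGGGG

Derivation:
After op 1 paint(0,0,G):
GRRRRRR
RRRRRRR
RBBRRRR
RBBRRRR
RRRRRRR
RRRRRRR
RRRRRRR
RRRRRRR
RRRRRRR
After op 2 fill(3,0,G) [58 cells changed]:
GGGGGGG
GGGGGGG
GBBGGGG
GBBGGGG
GGGGGGG
GGGGGGG
GGGGGGG
GGGGGGG
GGGGGGG
After op 3 paint(6,3,B):
GGGGGGG
GGGGGGG
GBBGGGG
GBBGGGG
GGGGGGG
GGGGGGG
GGGBGGG
GGGGGGG
GGGGGGG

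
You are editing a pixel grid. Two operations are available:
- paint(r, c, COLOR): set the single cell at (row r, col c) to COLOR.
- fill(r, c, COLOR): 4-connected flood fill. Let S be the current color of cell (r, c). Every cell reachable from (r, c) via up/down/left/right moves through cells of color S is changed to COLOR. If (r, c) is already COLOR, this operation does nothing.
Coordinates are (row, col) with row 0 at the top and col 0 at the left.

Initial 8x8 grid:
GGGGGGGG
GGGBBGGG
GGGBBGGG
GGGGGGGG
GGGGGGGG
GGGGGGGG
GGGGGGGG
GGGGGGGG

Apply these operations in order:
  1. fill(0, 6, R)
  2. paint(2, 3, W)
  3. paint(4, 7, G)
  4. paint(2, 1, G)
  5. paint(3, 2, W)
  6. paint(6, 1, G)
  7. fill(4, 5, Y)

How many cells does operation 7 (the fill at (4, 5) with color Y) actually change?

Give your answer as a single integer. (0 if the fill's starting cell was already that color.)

After op 1 fill(0,6,R) [60 cells changed]:
RRRRRRRR
RRRBBRRR
RRRBBRRR
RRRRRRRR
RRRRRRRR
RRRRRRRR
RRRRRRRR
RRRRRRRR
After op 2 paint(2,3,W):
RRRRRRRR
RRRBBRRR
RRRWBRRR
RRRRRRRR
RRRRRRRR
RRRRRRRR
RRRRRRRR
RRRRRRRR
After op 3 paint(4,7,G):
RRRRRRRR
RRRBBRRR
RRRWBRRR
RRRRRRRR
RRRRRRRG
RRRRRRRR
RRRRRRRR
RRRRRRRR
After op 4 paint(2,1,G):
RRRRRRRR
RRRBBRRR
RGRWBRRR
RRRRRRRR
RRRRRRRG
RRRRRRRR
RRRRRRRR
RRRRRRRR
After op 5 paint(3,2,W):
RRRRRRRR
RRRBBRRR
RGRWBRRR
RRWRRRRR
RRRRRRRG
RRRRRRRR
RRRRRRRR
RRRRRRRR
After op 6 paint(6,1,G):
RRRRRRRR
RRRBBRRR
RGRWBRRR
RRWRRRRR
RRRRRRRG
RRRRRRRR
RGRRRRRR
RRRRRRRR
After op 7 fill(4,5,Y) [56 cells changed]:
YYYYYYYY
YYYBBYYY
YGYWBYYY
YYWYYYYY
YYYYYYYG
YYYYYYYY
YGYYYYYY
YYYYYYYY

Answer: 56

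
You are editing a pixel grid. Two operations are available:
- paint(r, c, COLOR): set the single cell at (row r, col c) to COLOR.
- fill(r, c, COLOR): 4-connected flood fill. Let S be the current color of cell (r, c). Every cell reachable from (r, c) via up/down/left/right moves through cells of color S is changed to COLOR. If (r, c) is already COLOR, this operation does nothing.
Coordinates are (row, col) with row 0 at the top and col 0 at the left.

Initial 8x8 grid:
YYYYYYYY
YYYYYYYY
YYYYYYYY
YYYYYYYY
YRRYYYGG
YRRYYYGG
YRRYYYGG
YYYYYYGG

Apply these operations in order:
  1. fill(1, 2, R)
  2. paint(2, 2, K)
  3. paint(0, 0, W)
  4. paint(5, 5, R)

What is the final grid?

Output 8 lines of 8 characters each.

Answer: WRRRRRRR
RRRRRRRR
RRKRRRRR
RRRRRRRR
RRRRRRGG
RRRRRRGG
RRRRRRGG
RRRRRRGG

Derivation:
After op 1 fill(1,2,R) [50 cells changed]:
RRRRRRRR
RRRRRRRR
RRRRRRRR
RRRRRRRR
RRRRRRGG
RRRRRRGG
RRRRRRGG
RRRRRRGG
After op 2 paint(2,2,K):
RRRRRRRR
RRRRRRRR
RRKRRRRR
RRRRRRRR
RRRRRRGG
RRRRRRGG
RRRRRRGG
RRRRRRGG
After op 3 paint(0,0,W):
WRRRRRRR
RRRRRRRR
RRKRRRRR
RRRRRRRR
RRRRRRGG
RRRRRRGG
RRRRRRGG
RRRRRRGG
After op 4 paint(5,5,R):
WRRRRRRR
RRRRRRRR
RRKRRRRR
RRRRRRRR
RRRRRRGG
RRRRRRGG
RRRRRRGG
RRRRRRGG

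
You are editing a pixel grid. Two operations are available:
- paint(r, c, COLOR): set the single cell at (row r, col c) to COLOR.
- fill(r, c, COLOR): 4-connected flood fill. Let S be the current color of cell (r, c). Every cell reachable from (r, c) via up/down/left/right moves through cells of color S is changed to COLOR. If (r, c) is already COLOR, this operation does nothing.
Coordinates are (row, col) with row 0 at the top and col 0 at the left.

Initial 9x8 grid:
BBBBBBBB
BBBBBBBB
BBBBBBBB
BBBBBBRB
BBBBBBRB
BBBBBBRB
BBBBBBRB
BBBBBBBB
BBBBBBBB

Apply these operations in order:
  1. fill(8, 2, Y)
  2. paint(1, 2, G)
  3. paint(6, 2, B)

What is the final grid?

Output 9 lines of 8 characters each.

Answer: YYYYYYYY
YYGYYYYY
YYYYYYYY
YYYYYYRY
YYYYYYRY
YYYYYYRY
YYBYYYRY
YYYYYYYY
YYYYYYYY

Derivation:
After op 1 fill(8,2,Y) [68 cells changed]:
YYYYYYYY
YYYYYYYY
YYYYYYYY
YYYYYYRY
YYYYYYRY
YYYYYYRY
YYYYYYRY
YYYYYYYY
YYYYYYYY
After op 2 paint(1,2,G):
YYYYYYYY
YYGYYYYY
YYYYYYYY
YYYYYYRY
YYYYYYRY
YYYYYYRY
YYYYYYRY
YYYYYYYY
YYYYYYYY
After op 3 paint(6,2,B):
YYYYYYYY
YYGYYYYY
YYYYYYYY
YYYYYYRY
YYYYYYRY
YYYYYYRY
YYBYYYRY
YYYYYYYY
YYYYYYYY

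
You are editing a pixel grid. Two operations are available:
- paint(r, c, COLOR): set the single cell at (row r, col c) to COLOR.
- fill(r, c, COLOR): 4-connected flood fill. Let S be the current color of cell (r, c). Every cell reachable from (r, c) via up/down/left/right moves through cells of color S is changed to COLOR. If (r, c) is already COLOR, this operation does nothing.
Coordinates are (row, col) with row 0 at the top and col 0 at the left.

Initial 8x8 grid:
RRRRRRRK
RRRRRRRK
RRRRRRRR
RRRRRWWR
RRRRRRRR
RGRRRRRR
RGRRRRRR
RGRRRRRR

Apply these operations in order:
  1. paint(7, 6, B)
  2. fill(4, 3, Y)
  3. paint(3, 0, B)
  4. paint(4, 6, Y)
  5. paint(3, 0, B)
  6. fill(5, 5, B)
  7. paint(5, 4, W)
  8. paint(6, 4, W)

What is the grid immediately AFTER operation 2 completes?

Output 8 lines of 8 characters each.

After op 1 paint(7,6,B):
RRRRRRRK
RRRRRRRK
RRRRRRRR
RRRRRWWR
RRRRRRRR
RGRRRRRR
RGRRRRRR
RGRRRRBR
After op 2 fill(4,3,Y) [56 cells changed]:
YYYYYYYK
YYYYYYYK
YYYYYYYY
YYYYYWWY
YYYYYYYY
YGYYYYYY
YGYYYYYY
YGYYYYBY

Answer: YYYYYYYK
YYYYYYYK
YYYYYYYY
YYYYYWWY
YYYYYYYY
YGYYYYYY
YGYYYYYY
YGYYYYBY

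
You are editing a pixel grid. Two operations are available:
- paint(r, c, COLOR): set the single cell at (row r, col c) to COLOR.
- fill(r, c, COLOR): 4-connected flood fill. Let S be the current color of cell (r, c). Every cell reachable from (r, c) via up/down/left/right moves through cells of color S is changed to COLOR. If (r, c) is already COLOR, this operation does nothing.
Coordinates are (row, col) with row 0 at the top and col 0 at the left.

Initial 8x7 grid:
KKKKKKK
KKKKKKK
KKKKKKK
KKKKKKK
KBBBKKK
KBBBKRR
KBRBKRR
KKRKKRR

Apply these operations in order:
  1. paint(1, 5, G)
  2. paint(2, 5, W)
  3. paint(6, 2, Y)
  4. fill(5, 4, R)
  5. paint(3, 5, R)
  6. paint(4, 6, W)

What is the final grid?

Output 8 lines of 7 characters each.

Answer: RRRRRRR
RRRRRGR
RRRRRWR
RRRRRRR
RBBBRRW
RBBBRRR
RBYBRRR
RRRRRRR

Derivation:
After op 1 paint(1,5,G):
KKKKKKK
KKKKKGK
KKKKKKK
KKKKKKK
KBBBKKK
KBBBKRR
KBRBKRR
KKRKKRR
After op 2 paint(2,5,W):
KKKKKKK
KKKKKGK
KKKKKWK
KKKKKKK
KBBBKKK
KBBBKRR
KBRBKRR
KKRKKRR
After op 3 paint(6,2,Y):
KKKKKKK
KKKKKGK
KKKKKWK
KKKKKKK
KBBBKKK
KBBBKRR
KBYBKRR
KKRKKRR
After op 4 fill(5,4,R) [38 cells changed]:
RRRRRRR
RRRRRGR
RRRRRWR
RRRRRRR
RBBBRRR
RBBBRRR
RBYBRRR
RRRRRRR
After op 5 paint(3,5,R):
RRRRRRR
RRRRRGR
RRRRRWR
RRRRRRR
RBBBRRR
RBBBRRR
RBYBRRR
RRRRRRR
After op 6 paint(4,6,W):
RRRRRRR
RRRRRGR
RRRRRWR
RRRRRRR
RBBBRRW
RBBBRRR
RBYBRRR
RRRRRRR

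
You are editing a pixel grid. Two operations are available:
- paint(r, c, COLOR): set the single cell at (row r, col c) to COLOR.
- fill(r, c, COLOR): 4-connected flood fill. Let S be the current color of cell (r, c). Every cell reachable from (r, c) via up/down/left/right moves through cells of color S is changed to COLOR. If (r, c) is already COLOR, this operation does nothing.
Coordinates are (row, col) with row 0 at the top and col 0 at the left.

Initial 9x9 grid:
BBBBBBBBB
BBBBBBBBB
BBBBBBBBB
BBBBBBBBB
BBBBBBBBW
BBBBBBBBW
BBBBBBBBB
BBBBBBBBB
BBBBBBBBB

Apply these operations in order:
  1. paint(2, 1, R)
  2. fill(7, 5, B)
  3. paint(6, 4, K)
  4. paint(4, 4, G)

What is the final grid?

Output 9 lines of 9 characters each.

Answer: BBBBBBBBB
BBBBBBBBB
BRBBBBBBB
BBBBBBBBB
BBBBGBBBW
BBBBBBBBW
BBBBKBBBB
BBBBBBBBB
BBBBBBBBB

Derivation:
After op 1 paint(2,1,R):
BBBBBBBBB
BBBBBBBBB
BRBBBBBBB
BBBBBBBBB
BBBBBBBBW
BBBBBBBBW
BBBBBBBBB
BBBBBBBBB
BBBBBBBBB
After op 2 fill(7,5,B) [0 cells changed]:
BBBBBBBBB
BBBBBBBBB
BRBBBBBBB
BBBBBBBBB
BBBBBBBBW
BBBBBBBBW
BBBBBBBBB
BBBBBBBBB
BBBBBBBBB
After op 3 paint(6,4,K):
BBBBBBBBB
BBBBBBBBB
BRBBBBBBB
BBBBBBBBB
BBBBBBBBW
BBBBBBBBW
BBBBKBBBB
BBBBBBBBB
BBBBBBBBB
After op 4 paint(4,4,G):
BBBBBBBBB
BBBBBBBBB
BRBBBBBBB
BBBBBBBBB
BBBBGBBBW
BBBBBBBBW
BBBBKBBBB
BBBBBBBBB
BBBBBBBBB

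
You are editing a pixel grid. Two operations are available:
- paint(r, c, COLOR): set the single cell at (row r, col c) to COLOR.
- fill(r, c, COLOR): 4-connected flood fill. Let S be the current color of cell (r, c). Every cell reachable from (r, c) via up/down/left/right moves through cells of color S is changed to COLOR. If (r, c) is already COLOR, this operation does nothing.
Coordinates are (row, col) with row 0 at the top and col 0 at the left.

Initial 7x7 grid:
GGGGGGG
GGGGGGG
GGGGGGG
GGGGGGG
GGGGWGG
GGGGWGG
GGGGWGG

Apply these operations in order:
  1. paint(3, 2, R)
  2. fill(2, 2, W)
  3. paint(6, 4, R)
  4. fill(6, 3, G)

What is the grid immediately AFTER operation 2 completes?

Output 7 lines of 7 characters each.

After op 1 paint(3,2,R):
GGGGGGG
GGGGGGG
GGGGGGG
GGRGGGG
GGGGWGG
GGGGWGG
GGGGWGG
After op 2 fill(2,2,W) [45 cells changed]:
WWWWWWW
WWWWWWW
WWWWWWW
WWRWWWW
WWWWWWW
WWWWWWW
WWWWWWW

Answer: WWWWWWW
WWWWWWW
WWWWWWW
WWRWWWW
WWWWWWW
WWWWWWW
WWWWWWW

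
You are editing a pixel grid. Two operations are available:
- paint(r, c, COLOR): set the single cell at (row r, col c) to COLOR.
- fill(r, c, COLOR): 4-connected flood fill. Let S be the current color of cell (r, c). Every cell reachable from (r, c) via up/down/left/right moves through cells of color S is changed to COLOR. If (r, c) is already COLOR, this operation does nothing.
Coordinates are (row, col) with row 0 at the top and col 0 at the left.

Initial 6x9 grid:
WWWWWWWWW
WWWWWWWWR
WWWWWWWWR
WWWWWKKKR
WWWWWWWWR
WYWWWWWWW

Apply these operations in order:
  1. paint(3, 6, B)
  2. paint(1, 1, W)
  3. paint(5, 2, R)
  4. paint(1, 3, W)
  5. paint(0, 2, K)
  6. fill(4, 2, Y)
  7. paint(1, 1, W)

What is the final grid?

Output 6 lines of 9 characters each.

After op 1 paint(3,6,B):
WWWWWWWWW
WWWWWWWWR
WWWWWWWWR
WWWWWKBKR
WWWWWWWWR
WYWWWWWWW
After op 2 paint(1,1,W):
WWWWWWWWW
WWWWWWWWR
WWWWWWWWR
WWWWWKBKR
WWWWWWWWR
WYWWWWWWW
After op 3 paint(5,2,R):
WWWWWWWWW
WWWWWWWWR
WWWWWWWWR
WWWWWKBKR
WWWWWWWWR
WYRWWWWWW
After op 4 paint(1,3,W):
WWWWWWWWW
WWWWWWWWR
WWWWWWWWR
WWWWWKBKR
WWWWWWWWR
WYRWWWWWW
After op 5 paint(0,2,K):
WWKWWWWWW
WWWWWWWWR
WWWWWWWWR
WWWWWKBKR
WWWWWWWWR
WYRWWWWWW
After op 6 fill(4,2,Y) [44 cells changed]:
YYKYYYYYY
YYYYYYYYR
YYYYYYYYR
YYYYYKBKR
YYYYYYYYR
YYRYYYYYY
After op 7 paint(1,1,W):
YYKYYYYYY
YWYYYYYYR
YYYYYYYYR
YYYYYKBKR
YYYYYYYYR
YYRYYYYYY

Answer: YYKYYYYYY
YWYYYYYYR
YYYYYYYYR
YYYYYKBKR
YYYYYYYYR
YYRYYYYYY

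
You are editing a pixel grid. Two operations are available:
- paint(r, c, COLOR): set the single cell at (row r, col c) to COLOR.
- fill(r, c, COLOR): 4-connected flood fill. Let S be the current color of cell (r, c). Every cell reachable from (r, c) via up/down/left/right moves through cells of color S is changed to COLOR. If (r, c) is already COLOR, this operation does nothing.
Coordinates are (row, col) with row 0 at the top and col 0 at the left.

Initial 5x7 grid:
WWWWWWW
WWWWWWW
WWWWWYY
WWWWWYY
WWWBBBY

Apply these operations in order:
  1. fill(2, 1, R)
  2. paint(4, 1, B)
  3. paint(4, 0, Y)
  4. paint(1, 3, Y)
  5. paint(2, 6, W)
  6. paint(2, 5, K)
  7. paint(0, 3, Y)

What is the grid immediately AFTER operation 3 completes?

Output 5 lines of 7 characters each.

Answer: RRRRRRR
RRRRRRR
RRRRRYY
RRRRRYY
YBRBBBY

Derivation:
After op 1 fill(2,1,R) [27 cells changed]:
RRRRRRR
RRRRRRR
RRRRRYY
RRRRRYY
RRRBBBY
After op 2 paint(4,1,B):
RRRRRRR
RRRRRRR
RRRRRYY
RRRRRYY
RBRBBBY
After op 3 paint(4,0,Y):
RRRRRRR
RRRRRRR
RRRRRYY
RRRRRYY
YBRBBBY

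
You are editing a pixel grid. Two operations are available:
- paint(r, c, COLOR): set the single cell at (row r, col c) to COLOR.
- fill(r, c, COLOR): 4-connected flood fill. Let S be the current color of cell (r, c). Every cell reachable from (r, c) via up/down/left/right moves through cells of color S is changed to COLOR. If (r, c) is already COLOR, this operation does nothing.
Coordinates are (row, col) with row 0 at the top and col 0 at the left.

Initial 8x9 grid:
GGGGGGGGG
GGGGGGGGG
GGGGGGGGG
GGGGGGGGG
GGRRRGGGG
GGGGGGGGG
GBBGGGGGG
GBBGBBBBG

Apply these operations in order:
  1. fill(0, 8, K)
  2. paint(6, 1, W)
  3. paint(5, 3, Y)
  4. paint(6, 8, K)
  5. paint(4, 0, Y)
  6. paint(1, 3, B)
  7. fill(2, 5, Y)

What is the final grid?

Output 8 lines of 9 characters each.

After op 1 fill(0,8,K) [61 cells changed]:
KKKKKKKKK
KKKKKKKKK
KKKKKKKKK
KKKKKKKKK
KKRRRKKKK
KKKKKKKKK
KBBKKKKKK
KBBKBBBBK
After op 2 paint(6,1,W):
KKKKKKKKK
KKKKKKKKK
KKKKKKKKK
KKKKKKKKK
KKRRRKKKK
KKKKKKKKK
KWBKKKKKK
KBBKBBBBK
After op 3 paint(5,3,Y):
KKKKKKKKK
KKKKKKKKK
KKKKKKKKK
KKKKKKKKK
KKRRRKKKK
KKKYKKKKK
KWBKKKKKK
KBBKBBBBK
After op 4 paint(6,8,K):
KKKKKKKKK
KKKKKKKKK
KKKKKKKKK
KKKKKKKKK
KKRRRKKKK
KKKYKKKKK
KWBKKKKKK
KBBKBBBBK
After op 5 paint(4,0,Y):
KKKKKKKKK
KKKKKKKKK
KKKKKKKKK
KKKKKKKKK
YKRRRKKKK
KKKYKKKKK
KWBKKKKKK
KBBKBBBBK
After op 6 paint(1,3,B):
KKKKKKKKK
KKKBKKKKK
KKKKKKKKK
KKKKKKKKK
YKRRRKKKK
KKKYKKKKK
KWBKKKKKK
KBBKBBBBK
After op 7 fill(2,5,Y) [58 cells changed]:
YYYYYYYYY
YYYBYYYYY
YYYYYYYYY
YYYYYYYYY
YYRRRYYYY
YYYYYYYYY
YWBYYYYYY
YBBYBBBBY

Answer: YYYYYYYYY
YYYBYYYYY
YYYYYYYYY
YYYYYYYYY
YYRRRYYYY
YYYYYYYYY
YWBYYYYYY
YBBYBBBBY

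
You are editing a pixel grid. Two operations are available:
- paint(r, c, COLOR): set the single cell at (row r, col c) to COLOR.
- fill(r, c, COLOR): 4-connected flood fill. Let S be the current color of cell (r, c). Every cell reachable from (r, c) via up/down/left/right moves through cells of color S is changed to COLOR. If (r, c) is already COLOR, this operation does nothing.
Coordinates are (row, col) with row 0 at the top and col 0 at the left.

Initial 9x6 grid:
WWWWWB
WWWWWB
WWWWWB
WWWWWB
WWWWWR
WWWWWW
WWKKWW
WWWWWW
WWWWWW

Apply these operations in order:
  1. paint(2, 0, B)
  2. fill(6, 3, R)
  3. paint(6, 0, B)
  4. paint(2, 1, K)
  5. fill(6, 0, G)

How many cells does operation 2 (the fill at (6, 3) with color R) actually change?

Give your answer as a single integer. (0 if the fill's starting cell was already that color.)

After op 1 paint(2,0,B):
WWWWWB
WWWWWB
BWWWWB
WWWWWB
WWWWWR
WWWWWW
WWKKWW
WWWWWW
WWWWWW
After op 2 fill(6,3,R) [2 cells changed]:
WWWWWB
WWWWWB
BWWWWB
WWWWWB
WWWWWR
WWWWWW
WWRRWW
WWWWWW
WWWWWW

Answer: 2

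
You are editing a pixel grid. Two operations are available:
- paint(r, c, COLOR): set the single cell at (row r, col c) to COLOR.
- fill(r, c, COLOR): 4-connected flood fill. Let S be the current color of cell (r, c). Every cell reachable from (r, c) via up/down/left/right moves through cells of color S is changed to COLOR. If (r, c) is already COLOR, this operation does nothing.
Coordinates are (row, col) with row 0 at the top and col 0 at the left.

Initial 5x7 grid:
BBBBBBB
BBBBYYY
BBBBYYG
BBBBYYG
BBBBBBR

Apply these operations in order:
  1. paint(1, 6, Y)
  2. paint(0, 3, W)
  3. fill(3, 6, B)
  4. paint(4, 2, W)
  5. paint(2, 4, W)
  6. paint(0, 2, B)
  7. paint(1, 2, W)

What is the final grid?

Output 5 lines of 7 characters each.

After op 1 paint(1,6,Y):
BBBBBBB
BBBBYYY
BBBBYYG
BBBBYYG
BBBBBBR
After op 2 paint(0,3,W):
BBBWBBB
BBBBYYY
BBBBYYG
BBBBYYG
BBBBBBR
After op 3 fill(3,6,B) [2 cells changed]:
BBBWBBB
BBBBYYY
BBBBYYB
BBBBYYB
BBBBBBR
After op 4 paint(4,2,W):
BBBWBBB
BBBBYYY
BBBBYYB
BBBBYYB
BBWBBBR
After op 5 paint(2,4,W):
BBBWBBB
BBBBYYY
BBBBWYB
BBBBYYB
BBWBBBR
After op 6 paint(0,2,B):
BBBWBBB
BBBBYYY
BBBBWYB
BBBBYYB
BBWBBBR
After op 7 paint(1,2,W):
BBBWBBB
BBWBYYY
BBBBWYB
BBBBYYB
BBWBBBR

Answer: BBBWBBB
BBWBYYY
BBBBWYB
BBBBYYB
BBWBBBR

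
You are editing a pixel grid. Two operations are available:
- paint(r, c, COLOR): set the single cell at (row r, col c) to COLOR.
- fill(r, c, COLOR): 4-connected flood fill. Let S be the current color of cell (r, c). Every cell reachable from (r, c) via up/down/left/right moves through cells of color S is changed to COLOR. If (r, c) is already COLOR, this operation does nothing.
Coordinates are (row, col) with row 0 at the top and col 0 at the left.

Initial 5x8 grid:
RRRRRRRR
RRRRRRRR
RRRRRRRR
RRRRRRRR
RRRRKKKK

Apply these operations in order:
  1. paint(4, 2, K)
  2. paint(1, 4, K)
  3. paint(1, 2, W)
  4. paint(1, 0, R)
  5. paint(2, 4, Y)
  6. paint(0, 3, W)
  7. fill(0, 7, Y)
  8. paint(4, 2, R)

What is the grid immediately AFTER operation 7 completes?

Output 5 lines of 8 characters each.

Answer: YYYWYYYY
YYWYKYYY
YYYYYYYY
YYYYYYYY
YYKYKKKK

Derivation:
After op 1 paint(4,2,K):
RRRRRRRR
RRRRRRRR
RRRRRRRR
RRRRRRRR
RRKRKKKK
After op 2 paint(1,4,K):
RRRRRRRR
RRRRKRRR
RRRRRRRR
RRRRRRRR
RRKRKKKK
After op 3 paint(1,2,W):
RRRRRRRR
RRWRKRRR
RRRRRRRR
RRRRRRRR
RRKRKKKK
After op 4 paint(1,0,R):
RRRRRRRR
RRWRKRRR
RRRRRRRR
RRRRRRRR
RRKRKKKK
After op 5 paint(2,4,Y):
RRRRRRRR
RRWRKRRR
RRRRYRRR
RRRRRRRR
RRKRKKKK
After op 6 paint(0,3,W):
RRRWRRRR
RRWRKRRR
RRRRYRRR
RRRRRRRR
RRKRKKKK
After op 7 fill(0,7,Y) [31 cells changed]:
YYYWYYYY
YYWYKYYY
YYYYYYYY
YYYYYYYY
YYKYKKKK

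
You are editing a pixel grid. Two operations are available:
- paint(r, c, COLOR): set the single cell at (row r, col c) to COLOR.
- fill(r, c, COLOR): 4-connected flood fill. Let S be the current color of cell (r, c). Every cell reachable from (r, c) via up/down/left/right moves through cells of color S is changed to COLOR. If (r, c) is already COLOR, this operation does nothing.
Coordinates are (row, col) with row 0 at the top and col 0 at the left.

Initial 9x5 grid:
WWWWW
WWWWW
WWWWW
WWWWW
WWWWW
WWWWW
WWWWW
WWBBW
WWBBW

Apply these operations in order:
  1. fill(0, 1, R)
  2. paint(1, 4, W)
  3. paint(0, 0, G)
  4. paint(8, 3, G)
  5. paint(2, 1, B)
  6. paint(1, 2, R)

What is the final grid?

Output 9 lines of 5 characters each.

After op 1 fill(0,1,R) [41 cells changed]:
RRRRR
RRRRR
RRRRR
RRRRR
RRRRR
RRRRR
RRRRR
RRBBR
RRBBR
After op 2 paint(1,4,W):
RRRRR
RRRRW
RRRRR
RRRRR
RRRRR
RRRRR
RRRRR
RRBBR
RRBBR
After op 3 paint(0,0,G):
GRRRR
RRRRW
RRRRR
RRRRR
RRRRR
RRRRR
RRRRR
RRBBR
RRBBR
After op 4 paint(8,3,G):
GRRRR
RRRRW
RRRRR
RRRRR
RRRRR
RRRRR
RRRRR
RRBBR
RRBGR
After op 5 paint(2,1,B):
GRRRR
RRRRW
RBRRR
RRRRR
RRRRR
RRRRR
RRRRR
RRBBR
RRBGR
After op 6 paint(1,2,R):
GRRRR
RRRRW
RBRRR
RRRRR
RRRRR
RRRRR
RRRRR
RRBBR
RRBGR

Answer: GRRRR
RRRRW
RBRRR
RRRRR
RRRRR
RRRRR
RRRRR
RRBBR
RRBGR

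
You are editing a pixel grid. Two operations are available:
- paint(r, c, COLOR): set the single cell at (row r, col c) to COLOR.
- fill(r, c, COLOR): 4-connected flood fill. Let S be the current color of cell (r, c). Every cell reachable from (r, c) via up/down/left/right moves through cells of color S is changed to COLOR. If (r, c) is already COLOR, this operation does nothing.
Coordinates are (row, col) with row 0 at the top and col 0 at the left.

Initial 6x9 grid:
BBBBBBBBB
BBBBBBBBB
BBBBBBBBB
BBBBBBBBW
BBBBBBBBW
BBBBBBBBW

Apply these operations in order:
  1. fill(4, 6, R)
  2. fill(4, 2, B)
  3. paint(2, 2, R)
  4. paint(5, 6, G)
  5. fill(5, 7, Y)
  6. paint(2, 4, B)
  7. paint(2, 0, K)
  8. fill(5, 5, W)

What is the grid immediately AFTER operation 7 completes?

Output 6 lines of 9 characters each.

After op 1 fill(4,6,R) [51 cells changed]:
RRRRRRRRR
RRRRRRRRR
RRRRRRRRR
RRRRRRRRW
RRRRRRRRW
RRRRRRRRW
After op 2 fill(4,2,B) [51 cells changed]:
BBBBBBBBB
BBBBBBBBB
BBBBBBBBB
BBBBBBBBW
BBBBBBBBW
BBBBBBBBW
After op 3 paint(2,2,R):
BBBBBBBBB
BBBBBBBBB
BBRBBBBBB
BBBBBBBBW
BBBBBBBBW
BBBBBBBBW
After op 4 paint(5,6,G):
BBBBBBBBB
BBBBBBBBB
BBRBBBBBB
BBBBBBBBW
BBBBBBBBW
BBBBBBGBW
After op 5 fill(5,7,Y) [49 cells changed]:
YYYYYYYYY
YYYYYYYYY
YYRYYYYYY
YYYYYYYYW
YYYYYYYYW
YYYYYYGYW
After op 6 paint(2,4,B):
YYYYYYYYY
YYYYYYYYY
YYRYBYYYY
YYYYYYYYW
YYYYYYYYW
YYYYYYGYW
After op 7 paint(2,0,K):
YYYYYYYYY
YYYYYYYYY
KYRYBYYYY
YYYYYYYYW
YYYYYYYYW
YYYYYYGYW

Answer: YYYYYYYYY
YYYYYYYYY
KYRYBYYYY
YYYYYYYYW
YYYYYYYYW
YYYYYYGYW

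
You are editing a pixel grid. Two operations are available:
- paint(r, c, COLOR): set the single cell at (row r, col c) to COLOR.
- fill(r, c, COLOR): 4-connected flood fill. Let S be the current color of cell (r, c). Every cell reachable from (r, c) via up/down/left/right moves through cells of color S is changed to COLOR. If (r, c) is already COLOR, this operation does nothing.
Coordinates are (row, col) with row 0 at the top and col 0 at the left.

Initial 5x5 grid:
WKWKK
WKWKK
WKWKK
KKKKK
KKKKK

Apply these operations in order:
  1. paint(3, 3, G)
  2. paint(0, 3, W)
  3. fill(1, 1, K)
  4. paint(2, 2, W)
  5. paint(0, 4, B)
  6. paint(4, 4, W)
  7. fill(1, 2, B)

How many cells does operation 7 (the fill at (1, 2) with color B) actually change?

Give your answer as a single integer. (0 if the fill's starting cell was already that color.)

After op 1 paint(3,3,G):
WKWKK
WKWKK
WKWKK
KKKGK
KKKKK
After op 2 paint(0,3,W):
WKWWK
WKWKK
WKWKK
KKKGK
KKKKK
After op 3 fill(1,1,K) [0 cells changed]:
WKWWK
WKWKK
WKWKK
KKKGK
KKKKK
After op 4 paint(2,2,W):
WKWWK
WKWKK
WKWKK
KKKGK
KKKKK
After op 5 paint(0,4,B):
WKWWB
WKWKK
WKWKK
KKKGK
KKKKK
After op 6 paint(4,4,W):
WKWWB
WKWKK
WKWKK
KKKGK
KKKKW
After op 7 fill(1,2,B) [4 cells changed]:
WKBBB
WKBKK
WKBKK
KKKGK
KKKKW

Answer: 4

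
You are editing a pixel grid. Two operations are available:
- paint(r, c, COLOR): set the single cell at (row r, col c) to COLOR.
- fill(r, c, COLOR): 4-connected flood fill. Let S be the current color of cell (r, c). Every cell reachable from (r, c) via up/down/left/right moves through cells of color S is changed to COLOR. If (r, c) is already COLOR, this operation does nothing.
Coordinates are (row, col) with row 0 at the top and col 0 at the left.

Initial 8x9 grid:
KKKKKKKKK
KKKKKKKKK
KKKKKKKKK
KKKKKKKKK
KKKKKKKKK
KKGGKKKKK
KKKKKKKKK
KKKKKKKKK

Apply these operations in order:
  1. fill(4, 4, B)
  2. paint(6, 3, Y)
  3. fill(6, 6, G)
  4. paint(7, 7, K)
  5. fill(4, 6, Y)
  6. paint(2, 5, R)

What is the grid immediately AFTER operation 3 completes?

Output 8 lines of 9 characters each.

After op 1 fill(4,4,B) [70 cells changed]:
BBBBBBBBB
BBBBBBBBB
BBBBBBBBB
BBBBBBBBB
BBBBBBBBB
BBGGBBBBB
BBBBBBBBB
BBBBBBBBB
After op 2 paint(6,3,Y):
BBBBBBBBB
BBBBBBBBB
BBBBBBBBB
BBBBBBBBB
BBBBBBBBB
BBGGBBBBB
BBBYBBBBB
BBBBBBBBB
After op 3 fill(6,6,G) [69 cells changed]:
GGGGGGGGG
GGGGGGGGG
GGGGGGGGG
GGGGGGGGG
GGGGGGGGG
GGGGGGGGG
GGGYGGGGG
GGGGGGGGG

Answer: GGGGGGGGG
GGGGGGGGG
GGGGGGGGG
GGGGGGGGG
GGGGGGGGG
GGGGGGGGG
GGGYGGGGG
GGGGGGGGG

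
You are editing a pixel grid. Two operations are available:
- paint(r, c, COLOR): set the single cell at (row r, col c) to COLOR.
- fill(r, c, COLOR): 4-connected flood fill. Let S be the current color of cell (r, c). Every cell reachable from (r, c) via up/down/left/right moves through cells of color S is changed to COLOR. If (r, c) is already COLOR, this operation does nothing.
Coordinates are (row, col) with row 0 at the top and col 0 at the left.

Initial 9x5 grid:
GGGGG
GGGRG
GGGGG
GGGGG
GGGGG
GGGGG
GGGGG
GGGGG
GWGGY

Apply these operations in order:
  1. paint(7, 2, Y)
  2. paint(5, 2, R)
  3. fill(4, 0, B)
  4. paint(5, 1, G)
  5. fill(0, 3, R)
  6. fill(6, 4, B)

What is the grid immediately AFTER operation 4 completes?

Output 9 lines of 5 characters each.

After op 1 paint(7,2,Y):
GGGGG
GGGRG
GGGGG
GGGGG
GGGGG
GGGGG
GGGGG
GGYGG
GWGGY
After op 2 paint(5,2,R):
GGGGG
GGGRG
GGGGG
GGGGG
GGGGG
GGRGG
GGGGG
GGYGG
GWGGY
After op 3 fill(4,0,B) [40 cells changed]:
BBBBB
BBBRB
BBBBB
BBBBB
BBBBB
BBRBB
BBBBB
BBYBB
BWBBY
After op 4 paint(5,1,G):
BBBBB
BBBRB
BBBBB
BBBBB
BBBBB
BGRBB
BBBBB
BBYBB
BWBBY

Answer: BBBBB
BBBRB
BBBBB
BBBBB
BBBBB
BGRBB
BBBBB
BBYBB
BWBBY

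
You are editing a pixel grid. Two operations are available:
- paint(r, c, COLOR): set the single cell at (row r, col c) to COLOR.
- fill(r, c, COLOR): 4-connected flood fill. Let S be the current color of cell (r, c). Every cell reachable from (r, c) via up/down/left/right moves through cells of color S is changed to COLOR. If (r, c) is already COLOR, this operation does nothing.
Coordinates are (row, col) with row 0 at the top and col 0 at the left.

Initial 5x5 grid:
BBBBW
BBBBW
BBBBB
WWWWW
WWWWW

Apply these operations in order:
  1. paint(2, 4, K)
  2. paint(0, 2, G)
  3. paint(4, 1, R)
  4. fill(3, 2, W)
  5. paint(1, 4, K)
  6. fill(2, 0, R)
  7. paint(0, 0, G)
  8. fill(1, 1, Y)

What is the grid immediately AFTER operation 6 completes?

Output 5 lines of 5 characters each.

Answer: RRGRW
RRRRK
RRRRK
WWWWW
WRWWW

Derivation:
After op 1 paint(2,4,K):
BBBBW
BBBBW
BBBBK
WWWWW
WWWWW
After op 2 paint(0,2,G):
BBGBW
BBBBW
BBBBK
WWWWW
WWWWW
After op 3 paint(4,1,R):
BBGBW
BBBBW
BBBBK
WWWWW
WRWWW
After op 4 fill(3,2,W) [0 cells changed]:
BBGBW
BBBBW
BBBBK
WWWWW
WRWWW
After op 5 paint(1,4,K):
BBGBW
BBBBK
BBBBK
WWWWW
WRWWW
After op 6 fill(2,0,R) [11 cells changed]:
RRGRW
RRRRK
RRRRK
WWWWW
WRWWW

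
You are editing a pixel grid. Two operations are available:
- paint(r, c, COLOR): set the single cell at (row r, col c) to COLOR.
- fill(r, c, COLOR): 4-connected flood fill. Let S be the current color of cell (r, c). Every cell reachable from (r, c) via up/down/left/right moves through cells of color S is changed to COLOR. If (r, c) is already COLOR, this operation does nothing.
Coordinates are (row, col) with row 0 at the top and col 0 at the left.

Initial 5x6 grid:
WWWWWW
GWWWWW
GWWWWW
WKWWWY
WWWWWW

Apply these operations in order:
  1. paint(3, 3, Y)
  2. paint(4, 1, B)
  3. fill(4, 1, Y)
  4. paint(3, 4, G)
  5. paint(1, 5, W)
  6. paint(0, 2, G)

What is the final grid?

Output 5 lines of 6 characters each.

Answer: WWGWWW
GWWWWW
GWWWWW
WKWYGY
WYWWWW

Derivation:
After op 1 paint(3,3,Y):
WWWWWW
GWWWWW
GWWWWW
WKWYWY
WWWWWW
After op 2 paint(4,1,B):
WWWWWW
GWWWWW
GWWWWW
WKWYWY
WBWWWW
After op 3 fill(4,1,Y) [1 cells changed]:
WWWWWW
GWWWWW
GWWWWW
WKWYWY
WYWWWW
After op 4 paint(3,4,G):
WWWWWW
GWWWWW
GWWWWW
WKWYGY
WYWWWW
After op 5 paint(1,5,W):
WWWWWW
GWWWWW
GWWWWW
WKWYGY
WYWWWW
After op 6 paint(0,2,G):
WWGWWW
GWWWWW
GWWWWW
WKWYGY
WYWWWW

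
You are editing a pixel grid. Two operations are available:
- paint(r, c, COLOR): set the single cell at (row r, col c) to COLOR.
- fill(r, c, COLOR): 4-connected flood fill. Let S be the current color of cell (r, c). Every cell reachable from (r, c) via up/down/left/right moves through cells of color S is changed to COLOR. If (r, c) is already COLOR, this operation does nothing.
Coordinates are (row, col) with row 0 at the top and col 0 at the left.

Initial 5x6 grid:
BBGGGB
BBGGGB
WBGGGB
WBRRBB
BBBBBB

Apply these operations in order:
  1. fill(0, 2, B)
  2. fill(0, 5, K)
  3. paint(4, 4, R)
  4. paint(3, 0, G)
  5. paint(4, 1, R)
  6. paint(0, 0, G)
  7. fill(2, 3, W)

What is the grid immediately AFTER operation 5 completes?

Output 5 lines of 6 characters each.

Answer: KKKKKK
KKKKKK
WKKKKK
GKRRKK
KRKKRK

Derivation:
After op 1 fill(0,2,B) [9 cells changed]:
BBBBBB
BBBBBB
WBBBBB
WBRRBB
BBBBBB
After op 2 fill(0,5,K) [26 cells changed]:
KKKKKK
KKKKKK
WKKKKK
WKRRKK
KKKKKK
After op 3 paint(4,4,R):
KKKKKK
KKKKKK
WKKKKK
WKRRKK
KKKKRK
After op 4 paint(3,0,G):
KKKKKK
KKKKKK
WKKKKK
GKRRKK
KKKKRK
After op 5 paint(4,1,R):
KKKKKK
KKKKKK
WKKKKK
GKRRKK
KRKKRK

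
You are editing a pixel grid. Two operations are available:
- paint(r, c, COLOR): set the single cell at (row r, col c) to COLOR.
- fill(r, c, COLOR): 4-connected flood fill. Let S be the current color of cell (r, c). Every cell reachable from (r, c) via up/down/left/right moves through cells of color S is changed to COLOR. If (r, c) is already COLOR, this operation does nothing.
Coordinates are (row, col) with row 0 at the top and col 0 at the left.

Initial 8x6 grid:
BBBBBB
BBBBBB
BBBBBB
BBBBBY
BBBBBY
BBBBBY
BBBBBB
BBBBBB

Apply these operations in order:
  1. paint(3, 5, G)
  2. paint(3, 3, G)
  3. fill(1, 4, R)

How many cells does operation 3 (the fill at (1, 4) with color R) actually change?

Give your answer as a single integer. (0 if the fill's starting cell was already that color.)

After op 1 paint(3,5,G):
BBBBBB
BBBBBB
BBBBBB
BBBBBG
BBBBBY
BBBBBY
BBBBBB
BBBBBB
After op 2 paint(3,3,G):
BBBBBB
BBBBBB
BBBBBB
BBBGBG
BBBBBY
BBBBBY
BBBBBB
BBBBBB
After op 3 fill(1,4,R) [44 cells changed]:
RRRRRR
RRRRRR
RRRRRR
RRRGRG
RRRRRY
RRRRRY
RRRRRR
RRRRRR

Answer: 44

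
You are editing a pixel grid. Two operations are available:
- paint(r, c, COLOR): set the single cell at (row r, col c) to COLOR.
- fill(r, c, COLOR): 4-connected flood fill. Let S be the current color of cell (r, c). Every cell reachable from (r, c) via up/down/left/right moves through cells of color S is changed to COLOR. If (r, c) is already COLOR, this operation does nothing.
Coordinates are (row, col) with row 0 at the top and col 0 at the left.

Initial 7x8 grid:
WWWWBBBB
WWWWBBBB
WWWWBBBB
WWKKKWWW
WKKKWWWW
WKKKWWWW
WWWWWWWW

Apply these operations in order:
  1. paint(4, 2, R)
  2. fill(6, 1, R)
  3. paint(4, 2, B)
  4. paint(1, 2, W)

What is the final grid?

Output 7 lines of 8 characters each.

After op 1 paint(4,2,R):
WWWWBBBB
WWWWBBBB
WWWWBBBB
WWKKKWWW
WKRKWWWW
WKKKWWWW
WWWWWWWW
After op 2 fill(6,1,R) [35 cells changed]:
RRRRBBBB
RRRRBBBB
RRRRBBBB
RRKKKRRR
RKRKRRRR
RKKKRRRR
RRRRRRRR
After op 3 paint(4,2,B):
RRRRBBBB
RRRRBBBB
RRRRBBBB
RRKKKRRR
RKBKRRRR
RKKKRRRR
RRRRRRRR
After op 4 paint(1,2,W):
RRRRBBBB
RRWRBBBB
RRRRBBBB
RRKKKRRR
RKBKRRRR
RKKKRRRR
RRRRRRRR

Answer: RRRRBBBB
RRWRBBBB
RRRRBBBB
RRKKKRRR
RKBKRRRR
RKKKRRRR
RRRRRRRR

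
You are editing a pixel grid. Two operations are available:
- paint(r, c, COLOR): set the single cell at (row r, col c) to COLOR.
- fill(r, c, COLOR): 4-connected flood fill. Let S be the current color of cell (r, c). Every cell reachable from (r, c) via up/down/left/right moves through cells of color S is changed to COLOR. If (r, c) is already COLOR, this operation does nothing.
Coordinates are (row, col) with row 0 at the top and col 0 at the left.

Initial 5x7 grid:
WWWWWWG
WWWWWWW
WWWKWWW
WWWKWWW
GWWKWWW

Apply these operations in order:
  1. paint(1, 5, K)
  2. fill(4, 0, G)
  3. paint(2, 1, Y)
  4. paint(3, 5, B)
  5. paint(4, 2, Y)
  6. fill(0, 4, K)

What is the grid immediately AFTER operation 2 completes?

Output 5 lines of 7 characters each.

After op 1 paint(1,5,K):
WWWWWWG
WWWWWKW
WWWKWWW
WWWKWWW
GWWKWWW
After op 2 fill(4,0,G) [0 cells changed]:
WWWWWWG
WWWWWKW
WWWKWWW
WWWKWWW
GWWKWWW

Answer: WWWWWWG
WWWWWKW
WWWKWWW
WWWKWWW
GWWKWWW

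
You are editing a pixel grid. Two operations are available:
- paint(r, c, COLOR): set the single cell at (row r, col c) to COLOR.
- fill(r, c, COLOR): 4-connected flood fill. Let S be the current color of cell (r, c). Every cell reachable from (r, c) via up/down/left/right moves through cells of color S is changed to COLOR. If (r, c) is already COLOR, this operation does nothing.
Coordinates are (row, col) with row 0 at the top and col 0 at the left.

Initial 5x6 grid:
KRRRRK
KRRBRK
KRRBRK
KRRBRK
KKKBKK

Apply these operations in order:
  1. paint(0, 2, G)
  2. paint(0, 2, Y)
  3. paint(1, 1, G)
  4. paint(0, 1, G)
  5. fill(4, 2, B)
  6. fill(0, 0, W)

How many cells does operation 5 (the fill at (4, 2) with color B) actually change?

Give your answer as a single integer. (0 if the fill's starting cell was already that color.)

After op 1 paint(0,2,G):
KRGRRK
KRRBRK
KRRBRK
KRRBRK
KKKBKK
After op 2 paint(0,2,Y):
KRYRRK
KRRBRK
KRRBRK
KRRBRK
KKKBKK
After op 3 paint(1,1,G):
KRYRRK
KGRBRK
KRRBRK
KRRBRK
KKKBKK
After op 4 paint(0,1,G):
KGYRRK
KGRBRK
KRRBRK
KRRBRK
KKKBKK
After op 5 fill(4,2,B) [7 cells changed]:
BGYRRK
BGRBRK
BRRBRK
BRRBRK
BBBBKK

Answer: 7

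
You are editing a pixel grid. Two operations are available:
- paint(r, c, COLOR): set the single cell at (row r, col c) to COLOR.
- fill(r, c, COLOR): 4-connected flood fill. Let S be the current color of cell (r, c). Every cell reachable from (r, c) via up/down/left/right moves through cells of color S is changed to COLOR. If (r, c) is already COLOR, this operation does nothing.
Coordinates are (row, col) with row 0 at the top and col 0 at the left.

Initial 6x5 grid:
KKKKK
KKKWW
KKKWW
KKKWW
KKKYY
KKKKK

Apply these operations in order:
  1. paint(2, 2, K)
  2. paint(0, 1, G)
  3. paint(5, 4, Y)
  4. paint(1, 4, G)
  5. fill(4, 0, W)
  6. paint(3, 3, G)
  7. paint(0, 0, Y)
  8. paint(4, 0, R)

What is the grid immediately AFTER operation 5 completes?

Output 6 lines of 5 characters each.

Answer: WGWWW
WWWWG
WWWWW
WWWWW
WWWYY
WWWWY

Derivation:
After op 1 paint(2,2,K):
KKKKK
KKKWW
KKKWW
KKKWW
KKKYY
KKKKK
After op 2 paint(0,1,G):
KGKKK
KKKWW
KKKWW
KKKWW
KKKYY
KKKKK
After op 3 paint(5,4,Y):
KGKKK
KKKWW
KKKWW
KKKWW
KKKYY
KKKKY
After op 4 paint(1,4,G):
KGKKK
KKKWG
KKKWW
KKKWW
KKKYY
KKKKY
After op 5 fill(4,0,W) [20 cells changed]:
WGWWW
WWWWG
WWWWW
WWWWW
WWWYY
WWWWY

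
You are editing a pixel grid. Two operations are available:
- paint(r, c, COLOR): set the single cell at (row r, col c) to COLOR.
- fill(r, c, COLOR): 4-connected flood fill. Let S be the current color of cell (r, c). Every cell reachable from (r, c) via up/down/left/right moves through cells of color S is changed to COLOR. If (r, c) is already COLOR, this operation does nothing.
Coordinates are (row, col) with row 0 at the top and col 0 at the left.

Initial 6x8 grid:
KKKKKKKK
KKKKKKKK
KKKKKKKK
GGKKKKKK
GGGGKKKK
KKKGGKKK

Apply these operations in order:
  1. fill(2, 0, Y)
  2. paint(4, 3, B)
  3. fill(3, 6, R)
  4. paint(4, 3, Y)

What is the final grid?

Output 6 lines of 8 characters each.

Answer: RRRRRRRR
RRRRRRRR
RRRRRRRR
GGRRRRRR
GGGYRRRR
KKKGGRRR

Derivation:
After op 1 fill(2,0,Y) [37 cells changed]:
YYYYYYYY
YYYYYYYY
YYYYYYYY
GGYYYYYY
GGGGYYYY
KKKGGYYY
After op 2 paint(4,3,B):
YYYYYYYY
YYYYYYYY
YYYYYYYY
GGYYYYYY
GGGBYYYY
KKKGGYYY
After op 3 fill(3,6,R) [37 cells changed]:
RRRRRRRR
RRRRRRRR
RRRRRRRR
GGRRRRRR
GGGBRRRR
KKKGGRRR
After op 4 paint(4,3,Y):
RRRRRRRR
RRRRRRRR
RRRRRRRR
GGRRRRRR
GGGYRRRR
KKKGGRRR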